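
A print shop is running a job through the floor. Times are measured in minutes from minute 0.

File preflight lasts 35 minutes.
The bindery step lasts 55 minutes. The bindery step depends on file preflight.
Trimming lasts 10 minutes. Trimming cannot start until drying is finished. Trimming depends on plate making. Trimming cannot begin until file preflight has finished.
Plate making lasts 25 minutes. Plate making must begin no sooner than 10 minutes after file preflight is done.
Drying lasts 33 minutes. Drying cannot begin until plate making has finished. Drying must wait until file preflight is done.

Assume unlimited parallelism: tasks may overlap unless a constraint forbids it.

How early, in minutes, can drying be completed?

File preflight has no prerequisites, so it starts at minute 0 and finishes at minute 35.
Plate making waits on file preflight (finishes minute 35, plus 10-minute gap → minute 45), so it starts at minute 45 and finishes at 45 + 25 = minute 70.
Drying cannot start until plate making (finishes minute 70); file preflight (finishes minute 35). The controlling bound is minute 70, so drying finishes at 70 + 33 = minute 103.

103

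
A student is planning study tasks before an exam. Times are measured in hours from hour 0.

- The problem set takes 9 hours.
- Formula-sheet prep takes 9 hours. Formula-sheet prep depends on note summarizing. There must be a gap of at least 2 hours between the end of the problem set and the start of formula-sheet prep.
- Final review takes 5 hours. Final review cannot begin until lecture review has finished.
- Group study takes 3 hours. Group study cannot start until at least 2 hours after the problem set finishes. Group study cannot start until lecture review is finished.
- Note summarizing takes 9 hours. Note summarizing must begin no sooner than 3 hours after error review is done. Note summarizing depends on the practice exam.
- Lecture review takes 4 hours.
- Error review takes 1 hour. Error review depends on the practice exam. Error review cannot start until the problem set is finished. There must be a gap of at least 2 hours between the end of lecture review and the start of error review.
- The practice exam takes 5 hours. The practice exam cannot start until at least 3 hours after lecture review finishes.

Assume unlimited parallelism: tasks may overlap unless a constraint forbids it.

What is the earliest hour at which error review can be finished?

13

Nothing blocks the problem set, so it runs from hour 0 to hour 9.
Nothing blocks lecture review, so it runs from hour 0 to hour 4.
After lecture review (finishes hour 4, plus 3-hour gap → hour 7), the practice exam can start at hour 7 and finishes at hour 12.
Error review cannot start until the practice exam (finishes hour 12); the problem set (finishes hour 9); lecture review (finishes hour 4, plus 2-hour gap → hour 6). The controlling bound is hour 12, so error review finishes at 12 + 1 = hour 13.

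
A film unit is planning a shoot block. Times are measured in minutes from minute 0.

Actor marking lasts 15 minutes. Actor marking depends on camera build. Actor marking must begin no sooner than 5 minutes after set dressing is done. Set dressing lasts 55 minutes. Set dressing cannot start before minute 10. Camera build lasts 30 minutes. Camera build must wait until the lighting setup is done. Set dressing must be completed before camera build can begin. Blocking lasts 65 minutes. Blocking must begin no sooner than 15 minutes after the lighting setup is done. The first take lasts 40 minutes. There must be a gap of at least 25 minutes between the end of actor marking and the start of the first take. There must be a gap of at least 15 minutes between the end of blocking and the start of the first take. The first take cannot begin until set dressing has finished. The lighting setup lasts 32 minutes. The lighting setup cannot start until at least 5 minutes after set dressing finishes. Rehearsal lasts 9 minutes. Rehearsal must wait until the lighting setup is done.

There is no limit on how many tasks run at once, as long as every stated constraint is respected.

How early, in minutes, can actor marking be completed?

Set dressing cannot begin until its own release at minute 10. It runs from minute 10 to 10 + 55 = minute 65.
The lighting setup waits on set dressing (finishes minute 65, plus 5-minute gap → minute 70), so it starts at minute 70 and finishes at 70 + 32 = minute 102.
Camera build has to wait for the lighting setup (finishes minute 102); set dressing (finishes minute 65). The latest of these is minute 102, so camera build runs minute 102 to 102 + 30 = minute 132.
Actor marking cannot start until camera build (finishes minute 132); set dressing (finishes minute 65, plus 5-minute gap → minute 70). The controlling bound is minute 132, so actor marking finishes at 132 + 15 = minute 147.

147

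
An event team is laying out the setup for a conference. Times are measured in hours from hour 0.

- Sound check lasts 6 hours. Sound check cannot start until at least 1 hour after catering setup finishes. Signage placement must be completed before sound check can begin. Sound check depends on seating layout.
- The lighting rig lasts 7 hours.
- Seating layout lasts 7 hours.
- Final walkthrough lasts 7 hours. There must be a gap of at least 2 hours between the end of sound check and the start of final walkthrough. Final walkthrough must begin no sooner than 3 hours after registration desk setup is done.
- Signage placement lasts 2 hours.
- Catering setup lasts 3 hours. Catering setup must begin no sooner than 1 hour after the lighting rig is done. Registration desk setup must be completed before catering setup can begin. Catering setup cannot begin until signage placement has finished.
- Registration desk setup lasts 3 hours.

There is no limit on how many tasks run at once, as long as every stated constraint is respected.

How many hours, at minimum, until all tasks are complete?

27

Signage placement can start immediately at hour 0; it finishes at hour 2.
Registration desk setup has no prerequisites, so it starts at hour 0 and finishes at hour 3.
Seating layout can start immediately at hour 0; it finishes at hour 7.
Nothing blocks the lighting rig, so it runs from hour 0 to hour 7.
Catering setup needs all of the lighting rig (finishes hour 7, plus 1-hour gap → hour 8); registration desk setup (finishes hour 3); signage placement (finishes hour 2). That puts its earliest start at hour 8; it finishes at 8 + 3 = hour 11.
For sound check: catering setup (finishes hour 11, plus 1-hour gap → hour 12); signage placement (finishes hour 2); seating layout (finishes hour 7). Taking the maximum gives a start of hour 12, and it finishes at 12 + 6 = hour 18.
Final walkthrough has to wait for sound check (finishes hour 18, plus 2-hour gap → hour 20); registration desk setup (finishes hour 3, plus 3-hour gap → hour 6). The latest of these is hour 20, so final walkthrough runs hour 20 to 20 + 7 = hour 27.
All tasks are finished once the last one completes. Finish times: The lighting rig at 7, Seating layout at 7, Registration desk setup at 3, Signage placement at 2, Catering setup at 11, Sound check at 18, Final walkthrough at 27. The latest is hour 27.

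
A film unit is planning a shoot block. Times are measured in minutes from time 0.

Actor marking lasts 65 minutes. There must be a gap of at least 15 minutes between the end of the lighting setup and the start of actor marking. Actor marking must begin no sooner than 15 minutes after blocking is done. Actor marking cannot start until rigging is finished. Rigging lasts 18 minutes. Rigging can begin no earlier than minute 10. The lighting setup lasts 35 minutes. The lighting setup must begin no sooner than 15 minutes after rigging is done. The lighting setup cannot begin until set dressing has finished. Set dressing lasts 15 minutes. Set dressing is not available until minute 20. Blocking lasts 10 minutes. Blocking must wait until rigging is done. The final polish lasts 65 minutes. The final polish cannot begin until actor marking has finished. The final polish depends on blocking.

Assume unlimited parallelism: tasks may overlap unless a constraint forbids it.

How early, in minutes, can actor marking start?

After its own release at minute 20, set dressing can start at minute 20 and finishes at minute 35.
Rigging waits on its own release at minute 10, so it starts at minute 10 and finishes at 10 + 18 = minute 28.
After rigging (finishes minute 28), blocking can start at minute 28 and finishes at minute 38.
The lighting setup has to wait for rigging (finishes minute 28, plus 15-minute gap → minute 43); set dressing (finishes minute 35). The latest of these is minute 43, so the lighting setup runs minute 43 to 43 + 35 = minute 78.
Actor marking waits on the lighting setup (finishes minute 78, plus 15-minute gap → minute 93); blocking (finishes minute 38, plus 15-minute gap → minute 53); rigging (finishes minute 28). The latest of these is minute 93, which is the earliest actor marking can start.

93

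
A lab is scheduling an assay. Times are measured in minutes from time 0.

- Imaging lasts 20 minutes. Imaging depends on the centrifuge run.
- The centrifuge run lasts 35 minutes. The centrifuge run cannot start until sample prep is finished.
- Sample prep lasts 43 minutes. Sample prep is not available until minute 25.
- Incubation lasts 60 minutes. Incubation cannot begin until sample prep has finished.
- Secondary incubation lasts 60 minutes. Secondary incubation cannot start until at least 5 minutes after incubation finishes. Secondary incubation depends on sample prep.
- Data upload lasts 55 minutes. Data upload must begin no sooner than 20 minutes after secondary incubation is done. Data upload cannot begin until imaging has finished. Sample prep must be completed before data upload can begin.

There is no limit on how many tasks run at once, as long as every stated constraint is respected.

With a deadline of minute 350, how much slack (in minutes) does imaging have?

Sample prep cannot begin until its own release at minute 25. It runs from minute 25 to 25 + 43 = minute 68.
The centrifuge run waits on sample prep (finishes minute 68), so it starts at minute 68 and finishes at 68 + 35 = minute 103.
Imaging cannot begin until the centrifuge run (finishes minute 103). It runs from minute 103 to 103 + 20 = minute 123.

Working backward from the deadline:
To finish by minute 350, data upload (duration 55) must start no later than minute 295.
Imaging feeds into data upload (must start by minute 295); so imaging must finish by minute 295 and therefore start by minute 275.
So imaging can start as early as minute 103 and as late as minute 275, giving 275 − 103 = 172 minutes of slack.

172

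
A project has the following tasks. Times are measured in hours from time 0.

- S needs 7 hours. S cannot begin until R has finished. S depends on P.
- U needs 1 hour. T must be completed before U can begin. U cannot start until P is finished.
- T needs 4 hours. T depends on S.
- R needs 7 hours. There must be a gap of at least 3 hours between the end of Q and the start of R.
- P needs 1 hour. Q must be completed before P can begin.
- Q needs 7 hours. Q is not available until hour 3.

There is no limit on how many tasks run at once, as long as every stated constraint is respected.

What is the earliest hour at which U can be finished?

Q waits on its own release at hour 3, so it starts at hour 3 and finishes at 3 + 7 = hour 10.
After Q (finishes hour 10, plus 3-hour gap → hour 13), R can start at hour 13 and finishes at hour 20.
P waits on Q (finishes hour 10), so it starts at hour 10 and finishes at 10 + 1 = hour 11.
S has to wait for R (finishes hour 20); P (finishes hour 11). The latest of these is hour 20, so S runs hour 20 to 20 + 7 = hour 27.
T waits on S (finishes hour 27), so it starts at hour 27 and finishes at 27 + 4 = hour 31.
For U: T (finishes hour 31); P (finishes hour 11). Taking the maximum gives a start of hour 31, and it finishes at 31 + 1 = hour 32.

32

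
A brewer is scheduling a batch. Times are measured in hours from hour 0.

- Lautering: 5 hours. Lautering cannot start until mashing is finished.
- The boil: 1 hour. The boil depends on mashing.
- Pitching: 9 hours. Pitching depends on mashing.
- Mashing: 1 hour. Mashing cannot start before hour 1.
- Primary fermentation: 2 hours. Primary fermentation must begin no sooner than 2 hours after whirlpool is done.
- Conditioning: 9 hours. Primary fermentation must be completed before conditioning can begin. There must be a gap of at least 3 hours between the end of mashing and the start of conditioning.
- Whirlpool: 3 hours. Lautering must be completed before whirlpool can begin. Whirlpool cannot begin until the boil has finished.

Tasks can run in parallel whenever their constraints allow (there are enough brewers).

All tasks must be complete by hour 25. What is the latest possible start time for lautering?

4

Conditioning has no dependents, so it just needs to finish by hour 25. Starting by 25 − 9 = hour 16 achieves that.
Primary fermentation must finish before conditioning (must start by hour 16). With a 2-hour duration, primary fermentation must start by 16 − 2 = hour 14.
Whirlpool feeds into primary fermentation (must start by hour 14, minus 2-hour gap → hour 12); so whirlpool must finish by hour 12 and therefore start by hour 9.
Lautering feeds into whirlpool (must start by hour 9); so lautering must finish by hour 9 and therefore start by hour 4.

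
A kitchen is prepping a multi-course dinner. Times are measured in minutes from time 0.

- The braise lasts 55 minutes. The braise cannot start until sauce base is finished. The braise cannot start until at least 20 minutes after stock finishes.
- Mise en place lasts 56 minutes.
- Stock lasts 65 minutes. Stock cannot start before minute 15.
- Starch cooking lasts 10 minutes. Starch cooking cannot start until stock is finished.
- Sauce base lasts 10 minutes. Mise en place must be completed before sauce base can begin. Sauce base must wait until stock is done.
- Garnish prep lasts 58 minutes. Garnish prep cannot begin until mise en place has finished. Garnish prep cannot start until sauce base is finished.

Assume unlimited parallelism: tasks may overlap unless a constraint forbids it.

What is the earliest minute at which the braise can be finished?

Stock cannot begin until its own release at minute 15. It runs from minute 15 to 15 + 65 = minute 80.
Nothing blocks mise en place, so it runs from minute 0 to minute 56.
Sauce base needs all of mise en place (finishes minute 56); stock (finishes minute 80). That puts its earliest start at minute 80; it finishes at 80 + 10 = minute 90.
The braise needs all of sauce base (finishes minute 90); stock (finishes minute 80, plus 20-minute gap → minute 100). That puts its earliest start at minute 100; it finishes at 100 + 55 = minute 155.

155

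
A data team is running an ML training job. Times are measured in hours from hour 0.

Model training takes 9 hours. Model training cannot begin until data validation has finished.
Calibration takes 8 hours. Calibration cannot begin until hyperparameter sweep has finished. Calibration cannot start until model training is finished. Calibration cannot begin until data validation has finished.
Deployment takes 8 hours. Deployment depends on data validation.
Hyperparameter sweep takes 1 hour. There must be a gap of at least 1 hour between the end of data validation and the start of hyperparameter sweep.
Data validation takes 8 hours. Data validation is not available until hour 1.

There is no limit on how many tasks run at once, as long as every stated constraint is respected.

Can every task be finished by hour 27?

Yes

Data validation cannot begin until its own release at hour 1. It runs from hour 1 to 1 + 8 = hour 9.
Deployment cannot begin until data validation (finishes hour 9). It runs from hour 9 to 9 + 8 = hour 17.
After data validation (finishes hour 9), model training can start at hour 9 and finishes at hour 18.
After data validation (finishes hour 9, plus 1-hour gap → hour 10), hyperparameter sweep can start at hour 10 and finishes at hour 11.
Calibration has to wait for hyperparameter sweep (finishes hour 11); model training (finishes hour 18); data validation (finishes hour 9). The latest of these is hour 18, so calibration runs hour 18 to 18 + 8 = hour 26.
Every task is finished by hour 26, which is no later than the deadline of 27, so the schedule is feasible.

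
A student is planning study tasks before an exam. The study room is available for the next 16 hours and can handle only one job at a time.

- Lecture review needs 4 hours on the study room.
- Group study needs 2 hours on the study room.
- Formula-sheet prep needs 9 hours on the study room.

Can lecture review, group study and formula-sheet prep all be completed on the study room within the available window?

Running back to back, the jobs need 4 + 2 + 9 = 15 hours on the study room.
Since 15 ≤ 16, they fit within the window.

Yes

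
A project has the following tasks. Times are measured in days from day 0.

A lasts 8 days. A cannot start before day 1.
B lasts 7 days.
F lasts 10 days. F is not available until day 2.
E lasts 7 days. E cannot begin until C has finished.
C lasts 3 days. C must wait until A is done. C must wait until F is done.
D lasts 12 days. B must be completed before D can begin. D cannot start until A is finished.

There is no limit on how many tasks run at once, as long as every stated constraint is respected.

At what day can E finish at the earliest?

22

F waits on its own release at day 2, so it starts at day 2 and finishes at 2 + 10 = day 12.
A waits on its own release at day 1, so it starts at day 1 and finishes at 1 + 8 = day 9.
For C: A (finishes day 9); F (finishes day 12). Taking the maximum gives a start of day 12, and it finishes at 12 + 3 = day 15.
E cannot begin until C (finishes day 15). It runs from day 15 to 15 + 7 = day 22.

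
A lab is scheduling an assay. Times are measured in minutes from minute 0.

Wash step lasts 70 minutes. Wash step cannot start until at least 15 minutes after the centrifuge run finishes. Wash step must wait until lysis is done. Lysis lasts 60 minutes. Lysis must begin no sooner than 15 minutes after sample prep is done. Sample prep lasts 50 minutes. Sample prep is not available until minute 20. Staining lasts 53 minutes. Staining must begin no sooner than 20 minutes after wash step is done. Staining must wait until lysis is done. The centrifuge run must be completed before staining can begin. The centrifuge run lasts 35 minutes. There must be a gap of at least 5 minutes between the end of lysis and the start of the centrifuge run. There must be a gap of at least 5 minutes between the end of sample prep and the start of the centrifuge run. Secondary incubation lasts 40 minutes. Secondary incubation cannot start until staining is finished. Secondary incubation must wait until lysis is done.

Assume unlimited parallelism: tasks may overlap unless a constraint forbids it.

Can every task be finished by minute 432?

Yes

After its own release at minute 20, sample prep can start at minute 20 and finishes at minute 70.
After sample prep (finishes minute 70, plus 15-minute gap → minute 85), lysis can start at minute 85 and finishes at minute 145.
The centrifuge run has to wait for lysis (finishes minute 145, plus 5-minute gap → minute 150); sample prep (finishes minute 70, plus 5-minute gap → minute 75). The latest of these is minute 150, so the centrifuge run runs minute 150 to 150 + 35 = minute 185.
Wash step has to wait for the centrifuge run (finishes minute 185, plus 15-minute gap → minute 200); lysis (finishes minute 145). The latest of these is minute 200, so wash step runs minute 200 to 200 + 70 = minute 270.
Staining cannot start until wash step (finishes minute 270, plus 20-minute gap → minute 290); lysis (finishes minute 145); the centrifuge run (finishes minute 185). The controlling bound is minute 290, so staining finishes at 290 + 53 = minute 343.
For secondary incubation: staining (finishes minute 343); lysis (finishes minute 145). Taking the maximum gives a start of minute 343, and it finishes at 343 + 40 = minute 383.
Every task is finished by minute 383, which is no later than the deadline of 432, so the schedule is feasible.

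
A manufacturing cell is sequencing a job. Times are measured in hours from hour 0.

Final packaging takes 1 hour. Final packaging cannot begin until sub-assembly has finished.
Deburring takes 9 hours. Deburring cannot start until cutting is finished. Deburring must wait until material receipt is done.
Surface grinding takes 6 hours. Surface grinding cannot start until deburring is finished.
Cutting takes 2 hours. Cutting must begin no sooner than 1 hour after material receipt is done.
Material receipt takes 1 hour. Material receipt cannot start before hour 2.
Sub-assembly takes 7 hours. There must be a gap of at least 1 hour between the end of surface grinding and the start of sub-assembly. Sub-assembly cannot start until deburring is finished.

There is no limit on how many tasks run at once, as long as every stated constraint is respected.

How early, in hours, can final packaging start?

29

Material receipt cannot begin until its own release at hour 2. It runs from hour 2 to 2 + 1 = hour 3.
After material receipt (finishes hour 3, plus 1-hour gap → hour 4), cutting can start at hour 4 and finishes at hour 6.
Deburring has to wait for cutting (finishes hour 6); material receipt (finishes hour 3). The latest of these is hour 6, so deburring runs hour 6 to 6 + 9 = hour 15.
After deburring (finishes hour 15), surface grinding can start at hour 15 and finishes at hour 21.
Sub-assembly cannot start until surface grinding (finishes hour 21, plus 1-hour gap → hour 22); deburring (finishes hour 15). The controlling bound is hour 22, so sub-assembly finishes at 22 + 7 = hour 29.
Final packaging waits on sub-assembly (finishes hour 29), so the earliest it can start is hour 29.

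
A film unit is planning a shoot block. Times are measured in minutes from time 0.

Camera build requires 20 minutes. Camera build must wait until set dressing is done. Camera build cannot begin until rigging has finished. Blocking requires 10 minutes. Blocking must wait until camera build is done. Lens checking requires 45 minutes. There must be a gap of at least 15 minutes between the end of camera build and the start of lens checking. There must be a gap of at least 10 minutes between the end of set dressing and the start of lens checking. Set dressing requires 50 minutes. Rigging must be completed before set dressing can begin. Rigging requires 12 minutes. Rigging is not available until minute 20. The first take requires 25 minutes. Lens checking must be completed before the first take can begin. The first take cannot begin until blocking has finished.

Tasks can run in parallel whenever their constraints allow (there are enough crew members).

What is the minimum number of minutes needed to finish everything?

Rigging cannot begin until its own release at minute 20. It runs from minute 20 to 20 + 12 = minute 32.
After rigging (finishes minute 32), set dressing can start at minute 32 and finishes at minute 82.
Camera build cannot start until set dressing (finishes minute 82); rigging (finishes minute 32). The controlling bound is minute 82, so camera build finishes at 82 + 20 = minute 102.
After camera build (finishes minute 102), blocking can start at minute 102 and finishes at minute 112.
Lens checking has to wait for camera build (finishes minute 102, plus 15-minute gap → minute 117); set dressing (finishes minute 82, plus 10-minute gap → minute 92). The latest of these is minute 117, so lens checking runs minute 117 to 117 + 45 = minute 162.
The first take cannot start until lens checking (finishes minute 162); blocking (finishes minute 112). The controlling bound is minute 162, so the first take finishes at 162 + 25 = minute 187.
All tasks are finished once the last one completes. Finish times: Rigging at 32, Set dressing at 82, Camera build at 102, Lens checking at 162, Blocking at 112, The first take at 187. The latest is minute 187.

187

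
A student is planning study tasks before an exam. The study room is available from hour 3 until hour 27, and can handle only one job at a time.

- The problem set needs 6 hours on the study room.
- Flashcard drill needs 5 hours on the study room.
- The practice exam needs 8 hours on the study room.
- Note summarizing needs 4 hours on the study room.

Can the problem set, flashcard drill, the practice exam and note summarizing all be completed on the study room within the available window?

Yes

The study room window is 27 − 3 = 24 hours.
Running back to back, the jobs need 6 + 5 + 8 + 4 = 23 hours on the study room.
Since 23 ≤ 24, they fit within the window.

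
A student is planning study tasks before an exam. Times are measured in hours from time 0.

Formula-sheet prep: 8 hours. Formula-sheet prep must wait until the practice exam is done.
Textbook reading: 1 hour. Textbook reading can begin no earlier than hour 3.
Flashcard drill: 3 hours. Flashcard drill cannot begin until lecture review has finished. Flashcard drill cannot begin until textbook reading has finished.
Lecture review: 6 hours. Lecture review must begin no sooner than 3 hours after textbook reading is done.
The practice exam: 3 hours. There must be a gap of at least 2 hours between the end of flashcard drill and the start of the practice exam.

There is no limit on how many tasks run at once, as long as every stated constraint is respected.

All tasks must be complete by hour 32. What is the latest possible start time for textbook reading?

6

Formula-sheet prep has no dependents, so it just needs to finish by hour 32. Starting by 32 − 8 = hour 24 achieves that.
The practice exam feeds into formula-sheet prep (must start by hour 24); so the practice exam must finish by hour 24 and therefore start by hour 21.
Flashcard drill must finish before the practice exam (must start by hour 21, minus 2-hour gap → hour 19). With a 3-hour duration, flashcard drill must start by 19 − 3 = hour 16.
Lecture review has to be done before flashcard drill (must start by hour 16). That means finishing by hour 16, i.e. starting by 16 − 6 = hour 10.
For textbook reading: lecture review (must start by hour 10, minus 3-hour gap → hour 7); flashcard drill (must start by hour 16). The most restrictive is hour 7; with a 1-hour duration, textbook reading must start by hour 6.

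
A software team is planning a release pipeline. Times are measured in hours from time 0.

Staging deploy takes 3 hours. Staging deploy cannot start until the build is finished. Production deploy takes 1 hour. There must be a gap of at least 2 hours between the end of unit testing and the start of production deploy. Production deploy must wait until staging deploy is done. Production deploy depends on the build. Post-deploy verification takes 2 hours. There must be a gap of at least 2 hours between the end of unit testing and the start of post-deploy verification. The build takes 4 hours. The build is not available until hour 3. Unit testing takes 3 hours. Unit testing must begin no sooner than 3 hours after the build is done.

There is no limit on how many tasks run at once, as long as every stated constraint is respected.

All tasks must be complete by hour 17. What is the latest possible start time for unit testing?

10

Production deploy has no dependents, so it just needs to finish by hour 17. Starting by 17 − 1 = hour 16 achieves that.
Post-deploy verification has no dependents, so it just needs to finish by hour 17. Starting by 17 − 2 = hour 15 achieves that.
Unit testing feeds production deploy (must start by hour 16, minus 2-hour gap → hour 14); post-deploy verification (must start by hour 15, minus 2-hour gap → hour 13). Taking the minimum, unit testing must finish by hour 13 and start by 13 − 3 = hour 10.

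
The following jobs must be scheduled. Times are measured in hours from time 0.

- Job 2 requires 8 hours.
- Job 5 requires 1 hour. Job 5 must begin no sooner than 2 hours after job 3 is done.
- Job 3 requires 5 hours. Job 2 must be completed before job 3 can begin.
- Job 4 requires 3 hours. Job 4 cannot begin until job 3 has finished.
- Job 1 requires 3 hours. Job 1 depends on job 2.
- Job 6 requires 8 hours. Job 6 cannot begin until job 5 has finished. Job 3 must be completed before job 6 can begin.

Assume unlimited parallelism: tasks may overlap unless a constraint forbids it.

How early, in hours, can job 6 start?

16

Nothing blocks job 2, so it runs from hour 0 to hour 8.
Job 3 waits on job 2 (finishes hour 8), so it starts at hour 8 and finishes at 8 + 5 = hour 13.
After job 3 (finishes hour 13, plus 2-hour gap → hour 15), job 5 can start at hour 15 and finishes at hour 16.
Job 6 waits on job 5 (finishes hour 16); job 3 (finishes hour 13). The latest of these is hour 16, which is the earliest job 6 can start.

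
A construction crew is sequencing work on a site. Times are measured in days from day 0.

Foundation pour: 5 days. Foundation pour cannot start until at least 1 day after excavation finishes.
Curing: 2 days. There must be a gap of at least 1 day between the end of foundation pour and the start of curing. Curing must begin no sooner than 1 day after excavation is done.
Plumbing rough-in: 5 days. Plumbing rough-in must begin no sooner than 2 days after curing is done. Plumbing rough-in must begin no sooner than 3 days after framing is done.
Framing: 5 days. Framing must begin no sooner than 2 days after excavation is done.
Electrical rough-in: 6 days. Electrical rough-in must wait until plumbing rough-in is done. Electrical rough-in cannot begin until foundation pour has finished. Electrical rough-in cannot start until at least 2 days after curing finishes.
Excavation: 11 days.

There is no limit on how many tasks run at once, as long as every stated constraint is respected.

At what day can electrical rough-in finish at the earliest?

Nothing blocks excavation, so it runs from day 0 to day 11.
After excavation (finishes day 11, plus 2-day gap → day 13), framing can start at day 13 and finishes at day 18.
Foundation pour waits on excavation (finishes day 11, plus 1-day gap → day 12), so it starts at day 12 and finishes at 12 + 5 = day 17.
Curing has to wait for foundation pour (finishes day 17, plus 1-day gap → day 18); excavation (finishes day 11, plus 1-day gap → day 12). The latest of these is day 18, so curing runs day 18 to 18 + 2 = day 20.
Plumbing rough-in has to wait for curing (finishes day 20, plus 2-day gap → day 22); framing (finishes day 18, plus 3-day gap → day 21). The latest of these is day 22, so plumbing rough-in runs day 22 to 22 + 5 = day 27.
For electrical rough-in: plumbing rough-in (finishes day 27); foundation pour (finishes day 17); curing (finishes day 20, plus 2-day gap → day 22). Taking the maximum gives a start of day 27, and it finishes at 27 + 6 = day 33.

33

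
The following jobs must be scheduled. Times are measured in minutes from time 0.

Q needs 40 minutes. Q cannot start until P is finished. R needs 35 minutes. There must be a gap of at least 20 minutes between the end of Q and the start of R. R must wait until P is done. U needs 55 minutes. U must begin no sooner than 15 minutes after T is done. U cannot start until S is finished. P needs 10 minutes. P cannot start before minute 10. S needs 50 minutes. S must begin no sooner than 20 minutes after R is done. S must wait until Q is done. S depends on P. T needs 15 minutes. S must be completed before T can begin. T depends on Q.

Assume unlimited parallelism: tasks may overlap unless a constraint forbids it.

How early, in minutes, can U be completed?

P cannot begin until its own release at minute 10. It runs from minute 10 to 10 + 10 = minute 20.
After P (finishes minute 20), Q can start at minute 20 and finishes at minute 60.
For R: Q (finishes minute 60, plus 20-minute gap → minute 80); P (finishes minute 20). Taking the maximum gives a start of minute 80, and it finishes at 80 + 35 = minute 115.
For S: R (finishes minute 115, plus 20-minute gap → minute 135); Q (finishes minute 60); P (finishes minute 20). Taking the maximum gives a start of minute 135, and it finishes at 135 + 50 = minute 185.
T cannot start until S (finishes minute 185); Q (finishes minute 60). The controlling bound is minute 185, so T finishes at 185 + 15 = minute 200.
U cannot start until T (finishes minute 200, plus 15-minute gap → minute 215); S (finishes minute 185). The controlling bound is minute 215, so U finishes at 215 + 55 = minute 270.

270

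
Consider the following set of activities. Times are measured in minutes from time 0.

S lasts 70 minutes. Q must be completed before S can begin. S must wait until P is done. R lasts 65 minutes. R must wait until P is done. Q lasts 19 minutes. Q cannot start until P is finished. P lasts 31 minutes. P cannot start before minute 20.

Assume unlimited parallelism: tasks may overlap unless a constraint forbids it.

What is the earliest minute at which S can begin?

After its own release at minute 20, P can start at minute 20 and finishes at minute 51.
Q waits on P (finishes minute 51), so it starts at minute 51 and finishes at 51 + 19 = minute 70.
S waits on Q (finishes minute 70); P (finishes minute 51). The latest of these is minute 70, which is the earliest S can start.

70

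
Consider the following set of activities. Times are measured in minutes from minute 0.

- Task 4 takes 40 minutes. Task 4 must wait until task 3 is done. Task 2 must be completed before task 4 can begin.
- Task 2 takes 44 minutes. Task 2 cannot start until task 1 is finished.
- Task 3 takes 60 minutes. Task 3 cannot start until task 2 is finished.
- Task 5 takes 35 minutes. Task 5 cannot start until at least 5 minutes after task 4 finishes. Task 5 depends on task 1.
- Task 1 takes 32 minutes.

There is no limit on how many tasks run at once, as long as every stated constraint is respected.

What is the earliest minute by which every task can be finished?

Task 1 has no prerequisites, so it starts at minute 0 and finishes at minute 32.
Task 2 waits on task 1 (finishes minute 32), so it starts at minute 32 and finishes at 32 + 44 = minute 76.
Task 3 waits on task 2 (finishes minute 76), so it starts at minute 76 and finishes at 76 + 60 = minute 136.
For task 4: task 3 (finishes minute 136); task 2 (finishes minute 76). Taking the maximum gives a start of minute 136, and it finishes at 136 + 40 = minute 176.
For task 5: task 4 (finishes minute 176, plus 5-minute gap → minute 181); task 1 (finishes minute 32). Taking the maximum gives a start of minute 181, and it finishes at 181 + 35 = minute 216.
All tasks are finished once the last one completes. Finish times: Task 1 at 32, Task 2 at 76, Task 3 at 136, Task 4 at 176, Task 5 at 216. The latest is minute 216.

216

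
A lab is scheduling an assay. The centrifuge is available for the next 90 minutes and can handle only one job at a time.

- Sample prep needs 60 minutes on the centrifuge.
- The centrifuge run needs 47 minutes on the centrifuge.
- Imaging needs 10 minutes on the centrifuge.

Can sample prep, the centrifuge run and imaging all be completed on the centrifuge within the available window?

Running back to back, the jobs need 60 + 47 + 10 = 117 minutes on the centrifuge.
Since 117 > 90, they cannot all fit.

No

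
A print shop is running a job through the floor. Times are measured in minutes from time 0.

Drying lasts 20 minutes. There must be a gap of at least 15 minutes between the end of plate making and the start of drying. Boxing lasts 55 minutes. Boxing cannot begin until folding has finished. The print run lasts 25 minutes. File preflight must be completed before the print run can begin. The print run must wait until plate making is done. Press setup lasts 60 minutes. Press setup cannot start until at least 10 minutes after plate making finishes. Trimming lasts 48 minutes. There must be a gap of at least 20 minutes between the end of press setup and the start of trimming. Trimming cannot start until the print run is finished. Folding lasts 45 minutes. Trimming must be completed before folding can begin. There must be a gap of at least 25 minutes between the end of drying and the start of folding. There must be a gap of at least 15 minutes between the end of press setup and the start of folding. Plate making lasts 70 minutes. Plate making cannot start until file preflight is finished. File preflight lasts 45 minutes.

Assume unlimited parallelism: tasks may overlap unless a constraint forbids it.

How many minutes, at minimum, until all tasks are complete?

353

File preflight has no prerequisites, so it starts at minute 0 and finishes at minute 45.
Plate making waits on file preflight (finishes minute 45), so it starts at minute 45 and finishes at 45 + 70 = minute 115.
After plate making (finishes minute 115, plus 15-minute gap → minute 130), drying can start at minute 130 and finishes at minute 150.
The print run cannot start until file preflight (finishes minute 45); plate making (finishes minute 115). The controlling bound is minute 115, so the print run finishes at 115 + 25 = minute 140.
Press setup waits on plate making (finishes minute 115, plus 10-minute gap → minute 125), so it starts at minute 125 and finishes at 125 + 60 = minute 185.
Trimming needs all of press setup (finishes minute 185, plus 20-minute gap → minute 205); the print run (finishes minute 140). That puts its earliest start at minute 205; it finishes at 205 + 48 = minute 253.
Folding cannot start until trimming (finishes minute 253); drying (finishes minute 150, plus 25-minute gap → minute 175); press setup (finishes minute 185, plus 15-minute gap → minute 200). The controlling bound is minute 253, so folding finishes at 253 + 45 = minute 298.
Boxing waits on folding (finishes minute 298), so it starts at minute 298 and finishes at 298 + 55 = minute 353.
All tasks are finished once the last one completes. Finish times: File preflight at 45, Plate making at 115, Press setup at 185, The print run at 140, Drying at 150, Trimming at 253, Folding at 298, Boxing at 353. The latest is minute 353.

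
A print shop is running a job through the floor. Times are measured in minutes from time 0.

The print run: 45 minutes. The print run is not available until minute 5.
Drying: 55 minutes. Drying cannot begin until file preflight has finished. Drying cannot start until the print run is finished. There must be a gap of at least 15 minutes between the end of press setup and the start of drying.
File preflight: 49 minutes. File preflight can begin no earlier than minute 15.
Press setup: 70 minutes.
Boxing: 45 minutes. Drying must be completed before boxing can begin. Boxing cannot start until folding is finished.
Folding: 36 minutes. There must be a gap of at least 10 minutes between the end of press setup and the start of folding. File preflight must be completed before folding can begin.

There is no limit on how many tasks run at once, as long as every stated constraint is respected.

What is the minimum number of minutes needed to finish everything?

185

The print run waits on its own release at minute 5, so it starts at minute 5 and finishes at 5 + 45 = minute 50.
Press setup can start immediately at minute 0; it finishes at minute 70.
File preflight cannot begin until its own release at minute 15. It runs from minute 15 to 15 + 49 = minute 64.
Folding has to wait for press setup (finishes minute 70, plus 10-minute gap → minute 80); file preflight (finishes minute 64). The latest of these is minute 80, so folding runs minute 80 to 80 + 36 = minute 116.
For drying: file preflight (finishes minute 64); the print run (finishes minute 50); press setup (finishes minute 70, plus 15-minute gap → minute 85). Taking the maximum gives a start of minute 85, and it finishes at 85 + 55 = minute 140.
For boxing: drying (finishes minute 140); folding (finishes minute 116). Taking the maximum gives a start of minute 140, and it finishes at 140 + 45 = minute 185.
All tasks are finished once the last one completes. Finish times: File preflight at 64, Press setup at 70, The print run at 50, Drying at 140, Folding at 116, Boxing at 185. The latest is minute 185.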